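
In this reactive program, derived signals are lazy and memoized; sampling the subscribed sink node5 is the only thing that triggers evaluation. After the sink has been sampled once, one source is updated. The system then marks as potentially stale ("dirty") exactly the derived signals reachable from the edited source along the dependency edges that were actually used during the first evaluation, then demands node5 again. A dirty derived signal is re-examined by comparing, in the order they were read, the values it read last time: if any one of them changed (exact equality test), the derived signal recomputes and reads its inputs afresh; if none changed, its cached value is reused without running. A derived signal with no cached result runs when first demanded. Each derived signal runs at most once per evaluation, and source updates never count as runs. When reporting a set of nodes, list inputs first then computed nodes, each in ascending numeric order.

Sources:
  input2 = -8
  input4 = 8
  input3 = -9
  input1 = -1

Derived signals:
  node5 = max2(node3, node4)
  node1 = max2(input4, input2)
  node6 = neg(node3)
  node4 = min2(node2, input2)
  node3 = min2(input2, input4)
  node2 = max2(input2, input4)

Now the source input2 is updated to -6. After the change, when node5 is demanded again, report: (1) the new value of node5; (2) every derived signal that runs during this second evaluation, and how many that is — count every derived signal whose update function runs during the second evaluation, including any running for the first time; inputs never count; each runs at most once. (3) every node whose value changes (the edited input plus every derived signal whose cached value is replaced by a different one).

Demanding node5 again yields -6.
4 derived signals run: node2, node3, node4, node5.
The nodes whose values change: input2, node3, node4, node5.

First demand of the output computes:
  node2 = max2(-8, 8) = 8
  node3 = min2(-8, 8) = -8
  node4 = min2(8, -8) = -8
  node5 = max2(-8, -8) = -8

After the edit, cleaning proceeds:
  node2: a read changed (input2 -8->-6) — executes, giving 8 — identical to its old value.
  node3: a read changed (input2 -8->-6) — executes, giving -6.
  node4: a read changed (input2 -8->-6) — executes, giving -6.
  node5: a read changed (node3 -8->-6; node4 -8->-6) — executes, giving -6.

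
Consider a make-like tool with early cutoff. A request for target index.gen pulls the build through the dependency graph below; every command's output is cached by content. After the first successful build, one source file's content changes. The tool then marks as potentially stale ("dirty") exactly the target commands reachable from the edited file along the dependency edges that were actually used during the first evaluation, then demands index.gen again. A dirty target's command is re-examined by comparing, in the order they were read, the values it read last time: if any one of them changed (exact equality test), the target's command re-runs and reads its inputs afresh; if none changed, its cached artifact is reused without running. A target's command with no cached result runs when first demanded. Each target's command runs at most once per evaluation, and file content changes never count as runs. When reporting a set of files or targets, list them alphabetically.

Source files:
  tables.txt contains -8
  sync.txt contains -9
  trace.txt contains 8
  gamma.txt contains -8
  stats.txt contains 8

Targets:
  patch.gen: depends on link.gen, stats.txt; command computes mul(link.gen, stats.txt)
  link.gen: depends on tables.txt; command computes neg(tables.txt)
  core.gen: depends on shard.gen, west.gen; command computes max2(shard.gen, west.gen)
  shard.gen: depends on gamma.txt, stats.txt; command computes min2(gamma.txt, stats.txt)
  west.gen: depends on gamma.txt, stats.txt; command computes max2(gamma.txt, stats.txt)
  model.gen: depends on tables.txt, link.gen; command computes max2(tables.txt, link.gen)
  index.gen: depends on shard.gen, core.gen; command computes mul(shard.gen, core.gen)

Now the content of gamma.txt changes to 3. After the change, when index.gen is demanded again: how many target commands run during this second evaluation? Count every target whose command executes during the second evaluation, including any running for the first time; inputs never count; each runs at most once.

First demand of the output computes:
  shard.gen = min2(-8, 8) = -8
  west.gen = max2(-8, 8) = 8
  core.gen = max2(-8, 8) = 8
  index.gen = mul(-8, 8) = -64

After the edit, cleaning proceeds:
  shard.gen: a read changed (gamma.txt -8->3) — executes, giving 3.
  west.gen: a read changed (gamma.txt -8->3) — executes, giving 8 — identical to its old value.
  core.gen: a read changed (shard.gen -8->3) — executes, giving 8 — identical to its old value.
  index.gen: a read changed (shard.gen -8->3) — executes, giving 24.

4 target commands run: core.gen, index.gen, shard.gen, west.gen.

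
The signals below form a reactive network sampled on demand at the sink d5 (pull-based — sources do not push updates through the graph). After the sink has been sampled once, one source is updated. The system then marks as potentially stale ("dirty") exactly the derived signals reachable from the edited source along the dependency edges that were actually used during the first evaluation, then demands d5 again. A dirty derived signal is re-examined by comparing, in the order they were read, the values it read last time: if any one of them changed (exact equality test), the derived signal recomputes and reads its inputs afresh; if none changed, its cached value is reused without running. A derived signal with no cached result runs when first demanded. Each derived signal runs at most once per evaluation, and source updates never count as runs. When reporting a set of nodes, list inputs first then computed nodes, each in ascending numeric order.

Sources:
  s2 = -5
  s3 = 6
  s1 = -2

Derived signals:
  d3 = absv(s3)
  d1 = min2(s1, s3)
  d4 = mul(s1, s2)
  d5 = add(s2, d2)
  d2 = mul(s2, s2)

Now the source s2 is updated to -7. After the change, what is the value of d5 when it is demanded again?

Initial pass — values computed on the first demand:
  d2 = mul(-5, -5) = 25
  d5 = add(-5, 25) = 20

Second demand — change propagation:
  d2: re-runs because s2 -5->-7; s2 -5->-7; new result 49.
  d5: re-runs because s2 -5->-7; d2 25->49; new result 42.

d5 now evaluates to 42.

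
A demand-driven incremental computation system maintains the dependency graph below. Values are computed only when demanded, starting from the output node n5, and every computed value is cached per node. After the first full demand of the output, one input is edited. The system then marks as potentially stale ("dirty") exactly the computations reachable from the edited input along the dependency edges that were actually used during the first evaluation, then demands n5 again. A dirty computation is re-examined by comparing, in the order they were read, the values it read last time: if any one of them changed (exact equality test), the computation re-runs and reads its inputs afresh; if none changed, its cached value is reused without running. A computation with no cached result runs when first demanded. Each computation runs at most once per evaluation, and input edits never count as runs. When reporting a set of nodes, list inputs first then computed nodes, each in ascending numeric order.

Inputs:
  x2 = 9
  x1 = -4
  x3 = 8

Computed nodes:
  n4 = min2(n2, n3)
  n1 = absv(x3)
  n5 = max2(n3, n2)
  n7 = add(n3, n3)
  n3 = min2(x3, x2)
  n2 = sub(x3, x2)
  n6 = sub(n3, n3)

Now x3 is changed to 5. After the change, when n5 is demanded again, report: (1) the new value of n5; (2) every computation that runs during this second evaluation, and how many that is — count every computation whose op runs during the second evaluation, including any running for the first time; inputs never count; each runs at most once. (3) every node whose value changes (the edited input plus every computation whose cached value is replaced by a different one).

New value of n5: 5.
Computations that run: n2, n3, n5 — 3 in total.
Values that change: x3, n2, n3, n5.

First evaluation (everything demanded from the output):
  n2 = sub(8, 9) = -1
  n3 = min2(8, 9) = 8
  n5 = max2(8, -1) = 8

Propagation after the edit:
  n2: runs — x3 8->5; result -4.
  n3: runs — x3 8->5; result 5.
  n5: runs — n3 8->5; n2 -1->-4; result 5.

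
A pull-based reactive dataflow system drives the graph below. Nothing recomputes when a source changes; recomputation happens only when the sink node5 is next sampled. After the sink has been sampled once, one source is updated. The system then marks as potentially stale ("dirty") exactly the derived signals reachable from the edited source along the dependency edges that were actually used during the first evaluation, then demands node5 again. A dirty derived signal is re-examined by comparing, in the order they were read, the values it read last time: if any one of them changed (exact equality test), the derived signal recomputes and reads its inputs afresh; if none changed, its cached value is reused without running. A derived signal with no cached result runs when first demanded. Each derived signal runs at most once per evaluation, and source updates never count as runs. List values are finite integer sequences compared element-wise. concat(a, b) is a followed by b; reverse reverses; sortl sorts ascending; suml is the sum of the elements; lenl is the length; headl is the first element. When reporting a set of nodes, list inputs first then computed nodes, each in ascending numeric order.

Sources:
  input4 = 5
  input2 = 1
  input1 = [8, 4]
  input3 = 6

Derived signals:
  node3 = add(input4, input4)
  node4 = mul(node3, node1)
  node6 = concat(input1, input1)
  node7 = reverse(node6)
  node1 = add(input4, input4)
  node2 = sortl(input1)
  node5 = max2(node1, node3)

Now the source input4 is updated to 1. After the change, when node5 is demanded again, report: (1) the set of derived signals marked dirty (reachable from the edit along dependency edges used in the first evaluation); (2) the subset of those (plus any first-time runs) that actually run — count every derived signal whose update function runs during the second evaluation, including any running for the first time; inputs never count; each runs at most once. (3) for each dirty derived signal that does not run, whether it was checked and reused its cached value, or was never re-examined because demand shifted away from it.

Marked dirty: node1, node3, node5.
Derived signals that run: node1, node3, node5 — 3 in total.
Every dirty derived signal ran.

First evaluation (everything demanded from the output):
  node1 = add(5, 5) = 10
  node3 = add(5, 5) = 10
  node5 = max2(10, 10) = 10

Propagation after the edit:
  node1: runs — input4 5->1; input4 5->1; result 2.
  node3: runs — input4 5->1; input4 5->1; result 2.
  node5: runs — node1 10->2; node3 10->2; result 2.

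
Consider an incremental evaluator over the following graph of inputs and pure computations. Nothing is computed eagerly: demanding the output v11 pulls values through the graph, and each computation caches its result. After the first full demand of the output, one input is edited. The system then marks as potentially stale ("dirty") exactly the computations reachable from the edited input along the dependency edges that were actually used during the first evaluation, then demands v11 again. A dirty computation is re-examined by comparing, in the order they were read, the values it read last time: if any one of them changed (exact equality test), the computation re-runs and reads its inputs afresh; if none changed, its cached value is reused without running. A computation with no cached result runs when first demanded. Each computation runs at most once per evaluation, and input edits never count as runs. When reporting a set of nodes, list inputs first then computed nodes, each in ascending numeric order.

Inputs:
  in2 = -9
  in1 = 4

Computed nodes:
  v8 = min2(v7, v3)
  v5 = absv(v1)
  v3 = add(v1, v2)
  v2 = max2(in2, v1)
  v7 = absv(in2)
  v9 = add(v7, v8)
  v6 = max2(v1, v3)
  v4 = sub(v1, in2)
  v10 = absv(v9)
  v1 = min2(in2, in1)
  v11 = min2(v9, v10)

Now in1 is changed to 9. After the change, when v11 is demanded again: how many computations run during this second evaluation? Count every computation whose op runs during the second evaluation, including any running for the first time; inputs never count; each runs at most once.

Run set: v1 (1 run).
The important point: v1 recomputes to an identical value, and the output ends up unchanged.

Initial pass — values computed on the first demand:
  v1 = min2(-9, 4) = -9
  v2 = max2(-9, -9) = -9
  v3 = add(-9, -9) = -18
  v7 = absv(-9) = 9
  v8 = min2(9, -18) = -18
  v9 = add(9, -18) = -9
  v10 = absv(-9) = 9
  v11 = min2(-9, 9) = -9

Second demand — change propagation:
  v1: re-runs because in1 4->9; new result -9 (unchanged).
  v2: re-examined; everything it read last time is the same (in2 unchanged, v1 unchanged) — cache -9 kept, no run.
  v3: re-examined; everything it read last time is the same (v1 unchanged, v2 unchanged) — cache -18 kept, no run.
  v8: re-examined; everything it read last time is the same (v7 unchanged, v3 unchanged) — cache -18 kept, no run.
  v9: re-examined; everything it read last time is the same (v7 unchanged, v8 unchanged) — cache -9 kept, no run.
  v10: re-examined; everything it read last time is the same (v9 unchanged) — cache 9 kept, no run.
  v11: re-examined; everything it read last time is the same (v9 unchanged, v10 unchanged) — cache -9 kept, no run.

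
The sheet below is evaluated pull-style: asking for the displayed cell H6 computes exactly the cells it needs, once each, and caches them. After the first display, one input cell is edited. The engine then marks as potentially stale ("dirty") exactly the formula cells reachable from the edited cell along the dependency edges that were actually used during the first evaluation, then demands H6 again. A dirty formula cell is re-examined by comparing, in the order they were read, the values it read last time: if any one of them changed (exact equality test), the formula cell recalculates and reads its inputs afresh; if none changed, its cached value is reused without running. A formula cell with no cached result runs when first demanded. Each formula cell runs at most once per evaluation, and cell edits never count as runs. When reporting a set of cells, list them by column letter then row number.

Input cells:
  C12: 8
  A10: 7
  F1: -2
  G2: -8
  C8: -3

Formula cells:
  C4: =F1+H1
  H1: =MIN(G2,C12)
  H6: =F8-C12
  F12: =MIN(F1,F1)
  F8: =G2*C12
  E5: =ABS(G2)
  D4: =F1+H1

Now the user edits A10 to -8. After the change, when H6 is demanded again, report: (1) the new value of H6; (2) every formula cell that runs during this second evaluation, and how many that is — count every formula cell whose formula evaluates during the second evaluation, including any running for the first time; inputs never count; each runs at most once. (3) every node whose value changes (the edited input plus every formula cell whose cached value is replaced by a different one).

Demanding H6 again yields -72.
0 formula cells run: none.
The nodes whose values change: A10.
Note the shortcut — nothing in the graph depends on A10 at all, so no recomputation happens.

First demand of the output computes:
  F8 = -8 * 8 = -64
  H6 = -64 - 8 = -72

After the edit, cleaning proceeds:
  no node depends on A10 at all; the second demand re-runs nothing.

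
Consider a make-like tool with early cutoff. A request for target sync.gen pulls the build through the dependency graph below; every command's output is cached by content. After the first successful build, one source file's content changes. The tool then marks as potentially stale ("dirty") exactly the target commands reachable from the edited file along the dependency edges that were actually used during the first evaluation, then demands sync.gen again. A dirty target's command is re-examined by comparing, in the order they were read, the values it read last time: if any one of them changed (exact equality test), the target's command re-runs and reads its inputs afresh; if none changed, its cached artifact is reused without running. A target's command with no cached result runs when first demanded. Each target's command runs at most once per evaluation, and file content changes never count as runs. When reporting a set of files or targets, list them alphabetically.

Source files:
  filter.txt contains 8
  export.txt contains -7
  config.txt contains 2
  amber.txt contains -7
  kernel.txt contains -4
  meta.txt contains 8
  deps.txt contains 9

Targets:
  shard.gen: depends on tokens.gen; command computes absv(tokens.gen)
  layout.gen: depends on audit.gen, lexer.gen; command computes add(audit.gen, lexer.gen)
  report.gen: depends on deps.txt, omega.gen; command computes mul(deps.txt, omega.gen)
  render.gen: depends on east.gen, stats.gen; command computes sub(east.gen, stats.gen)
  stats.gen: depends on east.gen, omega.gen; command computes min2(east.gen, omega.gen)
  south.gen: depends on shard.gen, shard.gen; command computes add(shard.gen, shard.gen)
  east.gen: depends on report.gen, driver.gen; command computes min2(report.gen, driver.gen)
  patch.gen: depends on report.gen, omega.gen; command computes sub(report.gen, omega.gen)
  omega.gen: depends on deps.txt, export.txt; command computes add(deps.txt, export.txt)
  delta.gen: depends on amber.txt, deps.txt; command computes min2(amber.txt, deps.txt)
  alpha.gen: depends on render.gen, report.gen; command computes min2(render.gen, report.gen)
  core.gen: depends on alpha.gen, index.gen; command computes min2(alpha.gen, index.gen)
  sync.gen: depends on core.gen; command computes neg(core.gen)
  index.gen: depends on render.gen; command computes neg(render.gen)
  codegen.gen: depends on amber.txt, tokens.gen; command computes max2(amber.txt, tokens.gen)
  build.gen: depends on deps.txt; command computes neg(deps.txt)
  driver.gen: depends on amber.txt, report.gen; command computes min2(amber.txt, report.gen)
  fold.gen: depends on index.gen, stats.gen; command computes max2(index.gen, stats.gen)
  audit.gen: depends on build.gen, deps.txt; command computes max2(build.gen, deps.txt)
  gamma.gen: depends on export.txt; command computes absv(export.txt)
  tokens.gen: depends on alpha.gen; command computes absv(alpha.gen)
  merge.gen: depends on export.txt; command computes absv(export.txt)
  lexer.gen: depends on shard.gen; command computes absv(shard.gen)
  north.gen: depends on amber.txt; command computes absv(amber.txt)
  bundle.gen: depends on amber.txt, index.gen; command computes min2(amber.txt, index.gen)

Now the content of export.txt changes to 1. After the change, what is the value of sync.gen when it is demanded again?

First demand of the output computes:
  omega.gen = add(9, -7) = 2
  report.gen = mul(9, 2) = 18
  driver.gen = min2(-7, 18) = -7
  east.gen = min2(18, -7) = -7
  stats.gen = min2(-7, 2) = -7
  render.gen = sub(-7, -7) = 0
  alpha.gen = min2(0, 18) = 0
  index.gen = neg(0) = 0
  core.gen = min2(0, 0) = 0
  sync.gen = neg(0) = 0

After the edit, cleaning proceeds:
  omega.gen: a read changed (export.txt -7->1) — executes, giving 10.
  report.gen: a read changed (omega.gen 2->10) — executes, giving 90.
  driver.gen: a read changed (report.gen 18->90) — executes, giving -7 — identical to its old value.
  east.gen: a read changed (report.gen 18->90) — executes, giving -7 — identical to its old value.
  stats.gen: a read changed (omega.gen 2->10) — executes, giving -7 — identical to its old value.
  render.gen: dirty, but its reads are unchanged (east.gen unchanged, stats.gen unchanged); cached 0 stands.
  alpha.gen: a read changed (report.gen 18->90) — executes, giving 0 — identical to its old value.
  index.gen: dirty, but its reads are unchanged (render.gen unchanged); cached 0 stands.
  core.gen: dirty, but its reads are unchanged (alpha.gen unchanged, index.gen unchanged); cached 0 stands.
  sync.gen: dirty, but its reads are unchanged (core.gen unchanged); cached 0 stands.

Note where the cutoff bites: render.gen is checked, finds nothing changed, and keeps its cache.

Demanding sync.gen again yields 0.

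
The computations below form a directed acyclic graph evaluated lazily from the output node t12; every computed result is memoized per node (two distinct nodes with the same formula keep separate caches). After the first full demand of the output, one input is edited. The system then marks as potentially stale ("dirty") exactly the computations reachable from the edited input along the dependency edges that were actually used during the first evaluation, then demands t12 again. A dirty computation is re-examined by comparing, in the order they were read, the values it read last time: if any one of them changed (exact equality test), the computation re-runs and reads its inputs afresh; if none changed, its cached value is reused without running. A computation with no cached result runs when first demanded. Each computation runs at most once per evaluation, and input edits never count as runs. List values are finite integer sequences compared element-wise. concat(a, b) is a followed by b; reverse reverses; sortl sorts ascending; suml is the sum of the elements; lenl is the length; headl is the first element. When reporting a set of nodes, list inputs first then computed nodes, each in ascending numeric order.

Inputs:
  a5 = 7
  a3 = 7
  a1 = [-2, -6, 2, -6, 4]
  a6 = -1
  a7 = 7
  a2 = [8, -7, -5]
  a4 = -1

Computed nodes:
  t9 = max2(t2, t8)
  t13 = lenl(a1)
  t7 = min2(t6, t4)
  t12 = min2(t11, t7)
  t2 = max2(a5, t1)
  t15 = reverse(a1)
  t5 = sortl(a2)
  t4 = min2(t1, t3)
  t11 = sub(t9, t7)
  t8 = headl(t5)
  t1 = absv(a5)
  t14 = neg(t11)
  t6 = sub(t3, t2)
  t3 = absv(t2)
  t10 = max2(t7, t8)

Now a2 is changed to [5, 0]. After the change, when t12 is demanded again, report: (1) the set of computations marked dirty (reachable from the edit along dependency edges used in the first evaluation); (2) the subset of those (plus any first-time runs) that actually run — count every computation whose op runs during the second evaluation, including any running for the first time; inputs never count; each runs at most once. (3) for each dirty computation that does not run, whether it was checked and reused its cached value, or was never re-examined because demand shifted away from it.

The edit dirties: t5, t8, t9, t11, t12.
3 computations run: t5, t8, t9.
Cache hits after checking: t11, t12.
Note the absorption at t9: it re-runs yet its value is the same, leaving the output's value untouched.

First demand of the output computes:
  t1 = absv(7) = 7
  t2 = max2(7, 7) = 7
  t3 = absv(7) = 7
  t4 = min2(7, 7) = 7
  t5 = sortl([8, -7, -5]) = [-7, -5, 8]
  t6 = sub(7, 7) = 0
  t7 = min2(0, 7) = 0
  t8 = headl([-7, -5, 8]) = -7
  t9 = max2(7, -7) = 7
  t11 = sub(7, 0) = 7
  t12 = min2(7, 0) = 0

After the edit, cleaning proceeds:
  t5: a read changed (a2 [8, -7, -5]->[5, 0]) — executes, giving [0, 5].
  t8: a read changed (t5 [-7, -5, 8]->[0, 5]) — executes, giving 0.
  t9: a read changed (t8 -7->0) — executes, giving 7 — identical to its old value.
  t11: dirty, but its reads are unchanged (t9 unchanged, t7 unchanged); cached 7 stands.
  t12: dirty, but its reads are unchanged (t11 unchanged, t7 unchanged); cached 0 stands.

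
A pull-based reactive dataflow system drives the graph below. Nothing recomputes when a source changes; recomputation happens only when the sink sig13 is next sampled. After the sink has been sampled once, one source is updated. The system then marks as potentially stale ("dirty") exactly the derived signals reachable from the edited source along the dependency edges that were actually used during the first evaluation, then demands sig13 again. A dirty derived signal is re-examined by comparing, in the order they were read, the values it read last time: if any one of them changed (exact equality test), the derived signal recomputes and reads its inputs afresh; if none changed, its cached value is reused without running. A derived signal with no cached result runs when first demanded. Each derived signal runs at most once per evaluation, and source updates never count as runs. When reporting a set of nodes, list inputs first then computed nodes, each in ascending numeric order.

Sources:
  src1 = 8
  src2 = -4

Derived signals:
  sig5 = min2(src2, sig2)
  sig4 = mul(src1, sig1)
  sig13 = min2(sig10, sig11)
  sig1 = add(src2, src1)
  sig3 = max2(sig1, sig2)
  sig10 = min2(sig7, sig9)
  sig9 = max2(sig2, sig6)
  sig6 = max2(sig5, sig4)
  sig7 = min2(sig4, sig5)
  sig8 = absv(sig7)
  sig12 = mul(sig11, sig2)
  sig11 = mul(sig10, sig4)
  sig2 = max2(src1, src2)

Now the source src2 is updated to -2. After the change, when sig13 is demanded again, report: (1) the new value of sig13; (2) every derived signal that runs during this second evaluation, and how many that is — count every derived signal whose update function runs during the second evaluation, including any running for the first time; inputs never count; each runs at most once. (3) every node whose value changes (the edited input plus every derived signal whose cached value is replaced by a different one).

First evaluation (everything demanded from the output):
  sig1 = add(-4, 8) = 4
  sig2 = max2(8, -4) = 8
  sig4 = mul(8, 4) = 32
  sig5 = min2(-4, 8) = -4
  sig6 = max2(-4, 32) = 32
  sig7 = min2(32, -4) = -4
  sig9 = max2(8, 32) = 32
  sig10 = min2(-4, 32) = -4
  sig11 = mul(-4, 32) = -128
  sig13 = min2(-4, -128) = -128

Propagation after the edit:
  sig1: runs — src2 -4->-2; result 6.
  sig2: runs — src2 -4->-2; result 8 (same value as before).
  sig4: runs — sig1 4->6; result 48.
  sig5: runs — src2 -4->-2; result -2.
  sig6: runs — sig5 -4->-2; sig4 32->48; result 48.
  sig7: runs — sig4 32->48; sig5 -4->-2; result -2.
  sig9: runs — sig6 32->48; result 48.
  sig10: runs — sig7 -4->-2; sig9 32->48; result -2.
  sig11: runs — sig10 -4->-2; sig4 32->48; result -96.
  sig13: runs — sig10 -4->-2; sig11 -128->-96; result -96.

New value of sig13: -96.
Derived signals that run: sig1, sig2, sig4, sig5, sig6, sig7, sig9, sig10, sig11, sig13 — 10 in total.
Values that change: src2, sig1, sig4, sig5, sig6, sig7, sig9, sig10, sig11, sig13.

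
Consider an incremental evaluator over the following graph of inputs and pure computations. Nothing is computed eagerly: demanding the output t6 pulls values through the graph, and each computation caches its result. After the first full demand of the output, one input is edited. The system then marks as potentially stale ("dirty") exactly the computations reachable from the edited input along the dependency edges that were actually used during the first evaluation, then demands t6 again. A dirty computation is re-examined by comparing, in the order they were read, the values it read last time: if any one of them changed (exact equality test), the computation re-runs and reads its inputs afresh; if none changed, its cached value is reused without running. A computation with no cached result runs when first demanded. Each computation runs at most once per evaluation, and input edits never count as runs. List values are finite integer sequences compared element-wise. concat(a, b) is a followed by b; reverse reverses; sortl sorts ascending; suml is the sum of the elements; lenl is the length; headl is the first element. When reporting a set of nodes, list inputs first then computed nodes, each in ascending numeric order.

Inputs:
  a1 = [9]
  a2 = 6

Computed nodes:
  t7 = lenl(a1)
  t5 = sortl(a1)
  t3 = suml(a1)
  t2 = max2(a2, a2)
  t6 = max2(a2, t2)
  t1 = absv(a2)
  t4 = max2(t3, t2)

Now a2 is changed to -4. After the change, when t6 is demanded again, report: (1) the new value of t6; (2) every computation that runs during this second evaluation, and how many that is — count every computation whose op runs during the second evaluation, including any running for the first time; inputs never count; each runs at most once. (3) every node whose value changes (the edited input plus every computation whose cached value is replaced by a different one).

t6 now evaluates to -4.
Run set: t2, t6 (2 run).
Changed values: a2, t2, t6.

Initial pass — values computed on the first demand:
  t2 = max2(6, 6) = 6
  t6 = max2(6, 6) = 6

Second demand — change propagation:
  t2: re-runs because a2 6->-4; a2 6->-4; new result -4.
  t6: re-runs because a2 6->-4; t2 6->-4; new result -4.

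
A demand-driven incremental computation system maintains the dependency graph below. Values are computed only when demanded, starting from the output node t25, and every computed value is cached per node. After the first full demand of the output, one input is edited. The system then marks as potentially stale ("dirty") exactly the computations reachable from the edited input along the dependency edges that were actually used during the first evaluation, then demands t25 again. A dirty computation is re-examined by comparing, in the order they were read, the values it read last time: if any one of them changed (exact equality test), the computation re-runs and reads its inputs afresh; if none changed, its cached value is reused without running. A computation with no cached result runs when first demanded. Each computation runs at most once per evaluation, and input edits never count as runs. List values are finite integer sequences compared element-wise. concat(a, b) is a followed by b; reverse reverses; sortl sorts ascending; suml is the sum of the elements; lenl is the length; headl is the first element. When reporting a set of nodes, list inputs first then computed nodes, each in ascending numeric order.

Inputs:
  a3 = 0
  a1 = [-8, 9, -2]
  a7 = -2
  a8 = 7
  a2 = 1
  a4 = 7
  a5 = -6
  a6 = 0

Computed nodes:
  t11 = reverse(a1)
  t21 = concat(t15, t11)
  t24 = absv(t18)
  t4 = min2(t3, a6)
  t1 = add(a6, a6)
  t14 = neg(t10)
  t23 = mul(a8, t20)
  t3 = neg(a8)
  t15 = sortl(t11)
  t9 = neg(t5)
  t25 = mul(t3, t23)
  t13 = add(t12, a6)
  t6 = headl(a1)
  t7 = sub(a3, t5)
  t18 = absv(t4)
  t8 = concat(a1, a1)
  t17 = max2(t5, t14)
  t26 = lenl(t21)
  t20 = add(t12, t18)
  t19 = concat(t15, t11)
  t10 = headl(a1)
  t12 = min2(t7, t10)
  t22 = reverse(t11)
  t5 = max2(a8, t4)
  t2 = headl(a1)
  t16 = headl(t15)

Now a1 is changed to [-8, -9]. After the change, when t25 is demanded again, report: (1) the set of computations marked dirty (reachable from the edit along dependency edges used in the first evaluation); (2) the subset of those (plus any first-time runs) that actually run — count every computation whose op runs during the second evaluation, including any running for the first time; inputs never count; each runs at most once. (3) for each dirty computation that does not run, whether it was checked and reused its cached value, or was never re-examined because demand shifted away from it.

First evaluation (everything demanded from the output):
  t3 = neg(7) = -7
  t4 = min2(-7, 0) = -7
  t5 = max2(7, -7) = 7
  t7 = sub(0, 7) = -7
  t10 = headl([-8, 9, -2]) = -8
  t12 = min2(-7, -8) = -8
  t18 = absv(-7) = 7
  t20 = add(-8, 7) = -1
  t23 = mul(7, -1) = -7
  t25 = mul(-7, -7) = 49

Propagation after the edit:
  t10: runs — a1 [-8, 9, -2]->[-8, -9]; result -8 (same value as before).
  t12: checked — values it read are unchanged (t7 unchanged, t10 unchanged); reused cached -8 without running.
  t20: checked — values it read are unchanged (t12 unchanged, t18 unchanged); reused cached -1 without running.
  t23: checked — values it read are unchanged (a8 unchanged, t20 unchanged); reused cached -7 without running.
  t25: checked — values it read are unchanged (t3 unchanged, t23 unchanged); reused cached 49 without running.

Key observation: the change is absorbed at t10 — it re-runs but produces the same value, and the output's value is unchanged.

Marked dirty: t10, t12, t20, t23, t25.
Computations that run: t10 — 1 in total.
Checked but reused from cache: t12, t20, t23, t25.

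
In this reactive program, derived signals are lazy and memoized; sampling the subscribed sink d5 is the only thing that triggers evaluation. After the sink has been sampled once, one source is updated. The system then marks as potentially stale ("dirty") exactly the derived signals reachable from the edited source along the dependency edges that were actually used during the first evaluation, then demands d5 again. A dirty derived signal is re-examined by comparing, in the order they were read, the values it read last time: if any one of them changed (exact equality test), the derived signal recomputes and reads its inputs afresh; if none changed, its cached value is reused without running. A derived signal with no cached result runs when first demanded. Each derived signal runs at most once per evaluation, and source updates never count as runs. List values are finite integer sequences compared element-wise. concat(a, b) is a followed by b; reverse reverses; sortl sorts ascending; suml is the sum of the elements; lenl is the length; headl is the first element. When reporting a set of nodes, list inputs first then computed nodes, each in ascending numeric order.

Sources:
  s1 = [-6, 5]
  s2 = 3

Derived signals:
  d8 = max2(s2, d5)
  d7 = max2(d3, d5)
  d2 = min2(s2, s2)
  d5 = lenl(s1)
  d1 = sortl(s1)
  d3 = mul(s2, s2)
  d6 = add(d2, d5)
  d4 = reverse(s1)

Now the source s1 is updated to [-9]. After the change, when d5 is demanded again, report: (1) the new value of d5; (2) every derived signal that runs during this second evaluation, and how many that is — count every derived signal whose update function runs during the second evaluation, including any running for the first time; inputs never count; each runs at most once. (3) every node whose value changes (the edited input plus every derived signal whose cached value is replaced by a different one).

Demanding d5 again yields 1.
1 derived signals run: d5.
The nodes whose values change: s1, d5.

First demand of the output computes:
  d5 = lenl([-6, 5]) = 2

After the edit, cleaning proceeds:
  d5: a read changed (s1 [-6, 5]->[-9]) — executes, giving 1.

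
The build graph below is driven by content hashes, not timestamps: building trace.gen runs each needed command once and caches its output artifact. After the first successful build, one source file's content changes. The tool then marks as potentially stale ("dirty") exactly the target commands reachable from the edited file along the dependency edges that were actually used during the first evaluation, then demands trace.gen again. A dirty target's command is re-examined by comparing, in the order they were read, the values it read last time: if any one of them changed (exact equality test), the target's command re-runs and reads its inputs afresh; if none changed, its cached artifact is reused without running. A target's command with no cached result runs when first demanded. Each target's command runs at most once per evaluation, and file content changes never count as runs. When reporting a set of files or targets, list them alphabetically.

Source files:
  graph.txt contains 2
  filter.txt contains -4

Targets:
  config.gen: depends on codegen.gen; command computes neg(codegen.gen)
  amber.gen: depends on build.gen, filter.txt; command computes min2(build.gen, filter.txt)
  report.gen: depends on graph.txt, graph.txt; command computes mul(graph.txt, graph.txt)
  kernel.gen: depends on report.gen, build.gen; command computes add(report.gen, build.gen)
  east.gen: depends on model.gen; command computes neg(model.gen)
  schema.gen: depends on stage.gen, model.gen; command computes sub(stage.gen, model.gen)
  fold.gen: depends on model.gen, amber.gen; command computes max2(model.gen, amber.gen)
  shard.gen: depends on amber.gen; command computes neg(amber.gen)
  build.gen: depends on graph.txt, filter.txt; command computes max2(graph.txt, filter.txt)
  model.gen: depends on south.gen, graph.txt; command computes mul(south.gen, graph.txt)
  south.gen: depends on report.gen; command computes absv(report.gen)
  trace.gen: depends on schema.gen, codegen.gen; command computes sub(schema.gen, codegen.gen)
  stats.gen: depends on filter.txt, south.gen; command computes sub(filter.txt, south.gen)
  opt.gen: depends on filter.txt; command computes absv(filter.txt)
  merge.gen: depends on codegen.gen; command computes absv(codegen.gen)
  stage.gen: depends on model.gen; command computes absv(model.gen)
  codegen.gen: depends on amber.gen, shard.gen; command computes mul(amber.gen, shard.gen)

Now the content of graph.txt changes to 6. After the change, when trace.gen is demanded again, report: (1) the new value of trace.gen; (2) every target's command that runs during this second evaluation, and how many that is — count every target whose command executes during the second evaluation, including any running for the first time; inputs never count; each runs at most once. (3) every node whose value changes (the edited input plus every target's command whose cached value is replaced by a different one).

trace.gen now evaluates to 16.
Run set: amber.gen, build.gen, model.gen, report.gen, schema.gen, south.gen, stage.gen (7 run).
Changed values: build.gen, graph.txt, model.gen, report.gen, south.gen, stage.gen.
The important point: at shard.gen every value read last time is unchanged, so the dirty flag clears without a run.

Initial pass — values computed on the first demand:
  build.gen = max2(2, -4) = 2
  amber.gen = min2(2, -4) = -4
  report.gen = mul(2, 2) = 4
  shard.gen = neg(-4) = 4
  codegen.gen = mul(-4, 4) = -16
  south.gen = absv(4) = 4
  model.gen = mul(4, 2) = 8
  stage.gen = absv(8) = 8
  schema.gen = sub(8, 8) = 0
  trace.gen = sub(0, -16) = 16

Second demand — change propagation:
  build.gen: re-runs because graph.txt 2->6; new result 6.
  amber.gen: re-runs because build.gen 2->6; new result -4 (unchanged).
  report.gen: re-runs because graph.txt 2->6; graph.txt 2->6; new result 36.
  shard.gen: re-examined; everything it read last time is the same (amber.gen unchanged) — cache 4 kept, no run.
  codegen.gen: re-examined; everything it read last time is the same (amber.gen unchanged, shard.gen unchanged) — cache -16 kept, no run.
  south.gen: re-runs because report.gen 4->36; new result 36.
  model.gen: re-runs because south.gen 4->36; graph.txt 2->6; new result 216.
  stage.gen: re-runs because model.gen 8->216; new result 216.
  schema.gen: re-runs because stage.gen 8->216; model.gen 8->216; new result 0 (unchanged).
  trace.gen: re-examined; everything it read last time is the same (schema.gen unchanged, codegen.gen unchanged) — cache 16 kept, no run.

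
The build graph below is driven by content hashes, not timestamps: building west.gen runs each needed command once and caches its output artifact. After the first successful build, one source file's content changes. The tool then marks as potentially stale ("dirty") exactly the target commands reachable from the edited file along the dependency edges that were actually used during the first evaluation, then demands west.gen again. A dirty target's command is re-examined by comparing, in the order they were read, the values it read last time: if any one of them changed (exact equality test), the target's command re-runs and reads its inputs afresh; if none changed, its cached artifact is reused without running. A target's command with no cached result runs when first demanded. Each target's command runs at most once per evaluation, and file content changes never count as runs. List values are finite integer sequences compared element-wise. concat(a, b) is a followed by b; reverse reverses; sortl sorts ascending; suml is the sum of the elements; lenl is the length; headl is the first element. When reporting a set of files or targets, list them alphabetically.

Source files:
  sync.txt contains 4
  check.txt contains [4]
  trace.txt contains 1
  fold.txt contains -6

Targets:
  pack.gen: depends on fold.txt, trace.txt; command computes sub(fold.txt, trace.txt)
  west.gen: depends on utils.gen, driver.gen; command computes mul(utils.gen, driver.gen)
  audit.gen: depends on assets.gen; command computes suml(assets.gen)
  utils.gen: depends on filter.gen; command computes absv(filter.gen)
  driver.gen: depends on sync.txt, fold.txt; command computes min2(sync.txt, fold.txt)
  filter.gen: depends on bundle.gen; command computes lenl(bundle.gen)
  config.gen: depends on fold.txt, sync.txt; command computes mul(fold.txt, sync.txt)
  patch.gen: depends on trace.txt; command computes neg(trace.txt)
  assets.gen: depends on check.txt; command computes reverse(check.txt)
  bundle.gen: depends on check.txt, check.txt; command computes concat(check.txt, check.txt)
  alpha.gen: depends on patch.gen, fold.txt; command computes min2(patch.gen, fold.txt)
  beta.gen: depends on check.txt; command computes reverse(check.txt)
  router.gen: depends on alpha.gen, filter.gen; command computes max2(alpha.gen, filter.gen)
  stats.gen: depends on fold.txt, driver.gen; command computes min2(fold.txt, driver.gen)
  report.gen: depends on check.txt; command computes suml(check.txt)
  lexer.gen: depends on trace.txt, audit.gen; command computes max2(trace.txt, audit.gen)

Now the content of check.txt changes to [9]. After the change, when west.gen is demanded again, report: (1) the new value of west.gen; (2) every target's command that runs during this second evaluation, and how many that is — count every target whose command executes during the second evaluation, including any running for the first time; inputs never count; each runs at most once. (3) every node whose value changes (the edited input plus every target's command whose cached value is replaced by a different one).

Initial pass — values computed on the first demand:
  bundle.gen = concat([4], [4]) = [4, 4]
  driver.gen = min2(4, -6) = -6
  filter.gen = lenl([4, 4]) = 2
  utils.gen = absv(2) = 2
  west.gen = mul(2, -6) = -12

Second demand — change propagation:
  bundle.gen: re-runs because check.txt [4]->[9]; check.txt [4]->[9]; new result [9, 9].
  filter.gen: re-runs because bundle.gen [4, 4]->[9, 9]; new result 2 (unchanged).
  utils.gen: re-examined; everything it read last time is the same (filter.gen unchanged) — cache 2 kept, no run.
  west.gen: re-examined; everything it read last time is the same (utils.gen unchanged, driver.gen unchanged) — cache -12 kept, no run.

The important point: filter.gen recomputes to an identical value, and the output ends up unchanged.

west.gen now evaluates to -12.
Run set: bundle.gen, filter.gen (2 run).
Changed values: bundle.gen, check.txt.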